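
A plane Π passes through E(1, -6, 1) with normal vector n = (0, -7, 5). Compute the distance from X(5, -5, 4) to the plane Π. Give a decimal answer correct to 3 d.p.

Π: n·r = n·E gives -7y + 5z = 47.
n·X − d = (0)·(5) + (-7)·(-5) + (5)·(4) − 47 = 8; |n| = √74.
Distance = |8| / √74 = 8/√74 ≈ 0.930.

0.930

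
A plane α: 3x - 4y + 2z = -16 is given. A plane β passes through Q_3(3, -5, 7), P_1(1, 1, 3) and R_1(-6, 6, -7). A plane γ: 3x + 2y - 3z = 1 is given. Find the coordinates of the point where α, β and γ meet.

(-2, 2, -1)

Q_3P_1 = (-2, 6, -4), Q_3R_1 = (-9, 11, -14); a normal to β is Q_3P_1 × Q_3R_1 = (-40, 8, 32).
Using Q_3: β has equation -40x + 8y + 32z = 64.
Solving the 3×3 linear system 3x - 4y + 2z = -16, -40x + 8y + 32z = 64, 3x + 2y - 3z = 1 (e.g. by elimination or Cramer's rule, determinant = -376) gives (-2, 2, -1).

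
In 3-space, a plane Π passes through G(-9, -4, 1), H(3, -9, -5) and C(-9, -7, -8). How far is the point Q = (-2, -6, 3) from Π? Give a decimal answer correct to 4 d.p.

0.8462

GH = (12, -5, -6), GC = (0, -3, -9); a normal to Π is GH × GC = (27, 108, -36).
Using G: Π has equation 27x + 108y - 36z = -711.
n·Q − d = (27)·(-2) + (108)·(-6) + (-36)·(3) − (-711) = -99; |n| = √13689.
Distance = |-99| / √13689 = 99/√13689 ≈ 0.8462.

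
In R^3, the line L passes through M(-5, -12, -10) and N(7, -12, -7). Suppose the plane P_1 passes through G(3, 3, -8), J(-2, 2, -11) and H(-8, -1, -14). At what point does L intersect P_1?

(-9, -12, -11)

A direction vector for L is N − M = (12, 0, 3).
GJ = (-5, -1, -3), GH = (-11, -4, -6); a normal to P_1 is GJ × GH = (-6, 3, 9).
Using G: P_1 has equation -6x + 3y + 9z = -81.
Substitute r = (-5, -12, -10) + t(12, 0, 3) into the plane: -96 + (-45)t = -81, so t = -1/3.
Intersection: (-5, -12, -10) + (-1/3)·(12, 0, 3) = (-9, -12, -11).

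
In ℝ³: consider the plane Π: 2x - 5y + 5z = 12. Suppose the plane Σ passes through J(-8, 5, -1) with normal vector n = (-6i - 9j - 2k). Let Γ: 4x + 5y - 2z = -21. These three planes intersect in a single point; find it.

Σ: n·r = n·J gives -6x - 9y - 2z = 5.
Solving the 3×3 linear system 2x - 5y + 5z = 12, -6x - 9y - 2z = 5, 4x + 5y - 2z = -21 (e.g. by elimination or Cramer's rule, determinant = 186) gives (-4, 1, 5).

(-4, 1, 5)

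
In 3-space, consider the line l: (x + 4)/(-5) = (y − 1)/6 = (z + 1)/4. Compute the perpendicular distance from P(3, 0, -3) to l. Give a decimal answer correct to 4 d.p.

4.7768

l has direction (-5, 6, 4) through (-4, 1, -1).
Taking (-4, 1, -1) on l with direction v = (-5, 6, 4): w = P − (-4, 1, -1) = (7, -1, -2), and w × v = (8, -18, 37).
Distance = |w × v| / |v| = √1757 / √77 ≈ 4.7768.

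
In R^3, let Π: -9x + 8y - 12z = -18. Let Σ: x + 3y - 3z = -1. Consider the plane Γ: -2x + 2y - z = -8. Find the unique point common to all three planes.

Solving the 3×3 linear system -9x + 8y - 12z = -18, x + 3y - 3z = -1, -2x + 2y - z = -8 (e.g. by elimination or Cramer's rule, determinant = -67) gives (2, -3, -2).

(2, -3, -2)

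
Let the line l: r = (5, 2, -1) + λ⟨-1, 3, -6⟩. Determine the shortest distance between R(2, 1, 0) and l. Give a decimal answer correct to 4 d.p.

Taking (5, 2, -1) on l with direction v = (-1, 3, -6): w = R − (5, 2, -1) = (-3, -1, 1), and w × v = (3, -19, -10).
Distance = |w × v| / |v| = √470 / √46 ≈ 3.1965.

3.1965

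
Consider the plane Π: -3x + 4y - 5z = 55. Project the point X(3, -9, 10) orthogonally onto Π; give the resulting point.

(-6, 3, -5)

Foot = X − λn with λ = (n·X − d)/|n|² = (-95 − 55)/50 = -3.
Foot = (3, -9, 10) − (-3)·(-3, 4, -5) = (-6, 3, -5).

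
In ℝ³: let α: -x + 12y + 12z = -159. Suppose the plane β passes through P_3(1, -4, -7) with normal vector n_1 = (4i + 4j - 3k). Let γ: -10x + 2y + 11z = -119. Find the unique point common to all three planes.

(3, -6, -7)

β: n_1·r = n_1·P_3 gives 4x + 4y - 3z = 9.
Solving the 3×3 linear system -x + 12y + 12z = -159, 4x + 4y - 3z = 9, -10x + 2y + 11z = -119 (e.g. by elimination or Cramer's rule, determinant = 358) gives (3, -6, -7).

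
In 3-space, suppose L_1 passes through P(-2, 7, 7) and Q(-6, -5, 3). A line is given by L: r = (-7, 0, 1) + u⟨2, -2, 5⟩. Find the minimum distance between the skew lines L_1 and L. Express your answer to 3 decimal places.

A direction vector for L_1 is Q − P = (-4, -12, -4).
Common perpendicular direction n = (-4, -12, -4) × (2, -2, 5) = (-68, 12, 32).
With w = (-7, 0, 1) − (-2, 7, 7) = (-5, -7, -6), w · n = 64.
Distance = |w · n| / |n| = |64| / √5792 ≈ 0.841.

0.841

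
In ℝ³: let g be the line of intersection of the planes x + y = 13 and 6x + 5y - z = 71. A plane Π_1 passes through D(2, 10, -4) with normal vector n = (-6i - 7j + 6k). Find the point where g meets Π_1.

Direction of g: (1, 1, 0) × (6, 5, -1) = (-1, 1, -1).
A point on g: solving the two plane equations with x = 15 gives (15, -2, 9).
Π_1: n·r = n·D gives -6x - 7y + 6z = -106.
Substitute r = (15, -2, 9) + t(-1, 1, -1) into the plane: -22 + (-7)t = -106, so t = 12.
Intersection: (15, -2, 9) + 12·(-1, 1, -1) = (3, 10, -3).

(3, 10, -3)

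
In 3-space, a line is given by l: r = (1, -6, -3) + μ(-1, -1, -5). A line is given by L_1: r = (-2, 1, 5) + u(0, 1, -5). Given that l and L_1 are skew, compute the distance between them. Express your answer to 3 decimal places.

6.503

Common perpendicular direction n = (-1, -1, -5) × (0, 1, -5) = (10, -5, -1).
With w = (-2, 1, 5) − (1, -6, -3) = (-3, 7, 8), w · n = -73.
Distance = |w · n| / |n| = |-73| / √126 ≈ 6.503.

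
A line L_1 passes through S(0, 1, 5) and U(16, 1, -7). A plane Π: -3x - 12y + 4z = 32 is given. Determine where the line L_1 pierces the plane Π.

(-4, 1, 8)

A direction vector for L_1 is U − S = (16, 0, -12).
Substitute r = (0, 1, 5) + t(16, 0, -12) into the plane: 8 + (-96)t = 32, so t = -1/4.
Intersection: (0, 1, 5) + (-1/4)·(16, 0, -12) = (-4, 1, 8).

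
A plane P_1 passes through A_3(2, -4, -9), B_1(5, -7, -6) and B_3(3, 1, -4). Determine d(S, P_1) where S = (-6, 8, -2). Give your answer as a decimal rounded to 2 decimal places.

A_3B_1 = (3, -3, 3), A_3B_3 = (1, 5, 5); a normal to P_1 is A_3B_1 × A_3B_3 = (-30, -12, 18).
Using A_3: P_1 has equation -30x - 12y + 18z = -174.
n·S − d = (-30)·(-6) + (-12)·(8) + (18)·(-2) − (-174) = 222; |n| = √1368.
Distance = |222| / √1368 = 222/√1368 ≈ 6.00.

6.00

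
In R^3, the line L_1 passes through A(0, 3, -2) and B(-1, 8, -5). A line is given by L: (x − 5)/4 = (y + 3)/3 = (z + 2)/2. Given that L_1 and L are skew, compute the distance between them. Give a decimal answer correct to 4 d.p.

A direction vector for L_1 is B − A = (-1, 5, -3).
L has direction (4, 3, 2) through (5, -3, -2).
Common perpendicular direction n = (-1, 5, -3) × (4, 3, 2) = (19, -10, -23).
With w = (5, -3, -2) − (0, 3, -2) = (5, -6, 0), w · n = 155.
Distance = |w · n| / |n| = |155| / √990 ≈ 4.9262.

4.9262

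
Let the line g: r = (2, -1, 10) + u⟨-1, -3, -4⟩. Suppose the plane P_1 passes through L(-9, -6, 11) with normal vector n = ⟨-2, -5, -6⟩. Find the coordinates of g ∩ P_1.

(1, -4, 6)

P_1: n·r = n·L gives -2x - 5y - 6z = -18.
Substitute r = (2, -1, 10) + t(-1, -3, -4) into the plane: -59 + 41t = -18, so t = 1.
Intersection: (2, -1, 10) + 1·(-1, -3, -4) = (1, -4, 6).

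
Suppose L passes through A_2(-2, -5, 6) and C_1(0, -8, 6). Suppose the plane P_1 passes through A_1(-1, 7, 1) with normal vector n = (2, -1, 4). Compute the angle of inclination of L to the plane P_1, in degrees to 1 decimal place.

A direction vector for L is C_1 − A_2 = (2, -3, 0).
P_1: n·r = n·A_1 gives 2x - y + 4z = -5.
sin θ = |n·v| / (|n||v|) = |7| / (√21 · √13) = 0.42366.
θ ≈ 25.1°.

25.1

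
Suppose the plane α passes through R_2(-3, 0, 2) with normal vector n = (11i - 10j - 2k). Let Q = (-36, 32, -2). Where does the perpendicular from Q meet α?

α: n·r = n·R_2 gives 11x - 10y - 2z = -37.
Foot = Q − λn with λ = (n·Q − d)/|n|² = (-712 − (-37))/225 = -3.
Foot = (-36, 32, -2) − (-3)·(11, -10, -2) = (-3, 2, -8).

(-3, 2, -8)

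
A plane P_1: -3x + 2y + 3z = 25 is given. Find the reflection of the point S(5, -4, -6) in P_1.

λ = (n·S − d)/|n|² = (-41 − 25)/22 = -3.
Reflection = S − 2λn = (5, -4, -6) − (-6)·(-3, 2, 3) = (-13, 8, 12).

(-13, 8, 12)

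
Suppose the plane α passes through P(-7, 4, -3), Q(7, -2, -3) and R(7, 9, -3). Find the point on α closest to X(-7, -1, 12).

(-7, -1, -3)

PQ = (14, -6, 0), PR = (14, 5, 0); a normal to α is PQ × PR = (0, 0, 154).
Using P: α has equation 154z = -462.
Foot = X − λn with λ = (n·X − d)/|n|² = (1848 − (-462))/23716 = 15/154.
Foot = (-7, -1, 12) − (15/154)·(0, 0, 154) = (-7, -1, -3).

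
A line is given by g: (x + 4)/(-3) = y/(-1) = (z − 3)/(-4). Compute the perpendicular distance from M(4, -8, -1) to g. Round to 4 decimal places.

g has direction (-3, -1, -4) through (-4, 0, 3).
Taking (-4, 0, 3) on g with direction v = (-3, -1, -4): w = M − (-4, 0, 3) = (8, -8, -4), and w × v = (28, 44, -32).
Distance = |w × v| / |v| = √3744 / √26 ≈ 12.0000.

12.0000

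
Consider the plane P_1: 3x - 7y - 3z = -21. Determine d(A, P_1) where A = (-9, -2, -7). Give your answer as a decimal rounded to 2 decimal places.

3.54

n·A − d = (3)·(-9) + (-7)·(-2) + (-3)·(-7) − (-21) = 29; |n| = √67.
Distance = |29| / √67 = 29/√67 ≈ 3.54.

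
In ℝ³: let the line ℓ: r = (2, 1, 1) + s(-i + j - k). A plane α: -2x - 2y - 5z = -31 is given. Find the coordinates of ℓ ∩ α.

(6, -3, 5)

Substitute r = (2, 1, 1) + t(-1, 1, -1) into the plane: -11 + 5t = -31, so t = -4.
Intersection: (2, 1, 1) + (-4)·(-1, 1, -1) = (6, -3, 5).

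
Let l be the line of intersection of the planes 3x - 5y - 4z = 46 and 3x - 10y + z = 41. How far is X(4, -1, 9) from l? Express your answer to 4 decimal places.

12.6850

Direction of l: (3, -5, -4) × (3, -10, 1) = (-45, -15, -15).
A point on l: solving the two plane equations with x = -1 gives (-1, -5, -6).
Taking (-1, -5, -6) on l with direction v = (-45, -15, -15): w = X − (-1, -5, -6) = (5, 4, 15), and w × v = (165, -600, 105).
Distance = |w × v| / |v| = √398250 / √2475 ≈ 12.6850.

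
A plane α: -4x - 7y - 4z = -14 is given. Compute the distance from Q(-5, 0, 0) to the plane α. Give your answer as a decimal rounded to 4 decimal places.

n·Q − d = (-4)·(-5) + (-7)·(0) + (-4)·(0) − (-14) = 34; |n| = √81.
Distance = |34| / √81 = 34/√81 ≈ 3.7778.

3.7778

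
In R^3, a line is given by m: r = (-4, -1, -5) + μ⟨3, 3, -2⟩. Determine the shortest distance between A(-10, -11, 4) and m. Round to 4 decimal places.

4.3589

Taking (-4, -1, -5) on m with direction v = (3, 3, -2): w = A − (-4, -1, -5) = (-6, -10, 9), and w × v = (-7, 15, 12).
Distance = |w × v| / |v| = √418 / √22 ≈ 4.3589.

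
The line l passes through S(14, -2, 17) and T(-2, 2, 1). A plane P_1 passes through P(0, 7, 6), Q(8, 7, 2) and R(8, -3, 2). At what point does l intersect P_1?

A direction vector for l is T − S = (-16, 4, -16).
PQ = (8, 0, -4), PR = (8, -10, -4); a normal to P_1 is PQ × PR = (-40, 0, -80).
Using P: P_1 has equation -40x - 80z = -480.
Substitute r = (14, -2, 17) + t(-16, 4, -16) into the plane: -1920 + 1920t = -480, so t = 3/4.
Intersection: (14, -2, 17) + (3/4)·(-16, 4, -16) = (2, 1, 5).

(2, 1, 5)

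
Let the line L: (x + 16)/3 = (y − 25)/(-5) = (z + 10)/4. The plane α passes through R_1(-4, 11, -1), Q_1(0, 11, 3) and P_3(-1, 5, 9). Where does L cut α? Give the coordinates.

(-4, 5, 6)

L has direction (3, -5, 4) through (-16, 25, -10).
R_1Q_1 = (4, 0, 4), R_1P_3 = (3, -6, 10); a normal to α is R_1Q_1 × R_1P_3 = (24, -28, -24).
Using R_1: α has equation 24x - 28y - 24z = -380.
Substitute r = (-16, 25, -10) + t(3, -5, 4) into the plane: -844 + 116t = -380, so t = 4.
Intersection: (-16, 25, -10) + 4·(3, -5, 4) = (-4, 5, 6).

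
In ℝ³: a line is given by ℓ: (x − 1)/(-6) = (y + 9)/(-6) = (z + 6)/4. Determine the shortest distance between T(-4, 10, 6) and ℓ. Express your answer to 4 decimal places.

ℓ has direction (-6, -6, 4) through (1, -9, -6).
Taking (1, -9, -6) on ℓ with direction v = (-6, -6, 4): w = T − (1, -9, -6) = (-5, 19, 12), and w × v = (148, -52, 144).
Distance = |w × v| / |v| = √45344 / √88 ≈ 22.6996.

22.6996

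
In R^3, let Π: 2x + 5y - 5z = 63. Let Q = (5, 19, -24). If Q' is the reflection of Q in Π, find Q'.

(-7, -11, 6)

λ = (n·Q − d)/|n|² = (225 − 63)/54 = 3.
Reflection = Q − 2λn = (5, 19, -24) − 6·(2, 5, -5) = (-7, -11, 6).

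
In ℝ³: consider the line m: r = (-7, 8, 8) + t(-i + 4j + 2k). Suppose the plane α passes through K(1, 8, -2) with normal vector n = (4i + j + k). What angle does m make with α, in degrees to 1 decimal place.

α: n·r = n·K gives 4x + y + z = 10.
sin θ = |n·v| / (|n||v|) = |2| / (√18 · √21) = 0.10287.
θ ≈ 5.9°.

5.9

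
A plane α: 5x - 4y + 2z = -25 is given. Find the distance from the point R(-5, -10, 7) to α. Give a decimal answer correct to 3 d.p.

n·R − d = (5)·(-5) + (-4)·(-10) + (2)·(7) − (-25) = 54; |n| = √45.
Distance = |54| / √45 = 54/√45 ≈ 8.050.

8.050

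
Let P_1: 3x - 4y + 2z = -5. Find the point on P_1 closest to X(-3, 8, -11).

Foot = X − λn with λ = (n·X − d)/|n|² = (-63 − (-5))/29 = -2.
Foot = (-3, 8, -11) − (-2)·(3, -4, 2) = (3, 0, -7).

(3, 0, -7)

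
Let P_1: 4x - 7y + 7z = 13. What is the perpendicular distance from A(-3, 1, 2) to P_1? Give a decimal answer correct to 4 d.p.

1.6859

n·A − d = (4)·(-3) + (-7)·(1) + (7)·(2) − 13 = -18; |n| = √114.
Distance = |-18| / √114 = 18/√114 ≈ 1.6859.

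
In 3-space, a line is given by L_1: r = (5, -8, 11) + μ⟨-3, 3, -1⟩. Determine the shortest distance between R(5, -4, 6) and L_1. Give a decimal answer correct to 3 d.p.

5.078

Taking (5, -8, 11) on L_1 with direction v = (-3, 3, -1): w = R − (5, -8, 11) = (0, 4, -5), and w × v = (11, 15, 12).
Distance = |w × v| / |v| = √490 / √19 ≈ 5.078.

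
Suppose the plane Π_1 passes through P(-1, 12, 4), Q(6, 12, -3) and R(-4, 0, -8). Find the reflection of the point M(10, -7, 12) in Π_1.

PQ = (7, 0, -7), PR = (-3, -12, -12); a normal to Π_1 is PQ × PR = (-84, 105, -84).
Using P: Π_1 has equation -84x + 105y - 84z = 1008.
λ = (n·M − d)/|n|² = (-2583 − 1008)/25137 = -1/7.
Reflection = M − 2λn = (10, -7, 12) − (-2/7)·(-84, 105, -84) = (-14, 23, -12).

(-14, 23, -12)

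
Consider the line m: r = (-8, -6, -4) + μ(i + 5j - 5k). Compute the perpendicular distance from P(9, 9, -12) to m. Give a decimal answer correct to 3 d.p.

15.374

Taking (-8, -6, -4) on m with direction v = (1, 5, -5): w = P − (-8, -6, -4) = (17, 15, -8), and w × v = (-35, 77, 70).
Distance = |w × v| / |v| = √12054 / √51 ≈ 15.374.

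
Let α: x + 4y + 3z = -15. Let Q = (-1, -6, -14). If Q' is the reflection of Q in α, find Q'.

(3, 10, -2)

λ = (n·Q − d)/|n|² = (-67 − (-15))/26 = -2.
Reflection = Q − 2λn = (-1, -6, -14) − (-4)·(1, 4, 3) = (3, 10, -2).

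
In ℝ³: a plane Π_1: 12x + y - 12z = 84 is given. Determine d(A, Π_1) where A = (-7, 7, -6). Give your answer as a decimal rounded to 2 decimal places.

5.24

n·A − d = (12)·(-7) + (1)·(7) + (-12)·(-6) − 84 = -89; |n| = √289.
Distance = |-89| / √289 = 89/√289 ≈ 5.24.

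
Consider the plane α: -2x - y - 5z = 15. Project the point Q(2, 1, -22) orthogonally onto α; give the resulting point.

(8, 4, -7)

Foot = Q − λn with λ = (n·Q − d)/|n|² = (105 − 15)/30 = 3.
Foot = (2, 1, -22) − 3·(-2, -1, -5) = (8, 4, -7).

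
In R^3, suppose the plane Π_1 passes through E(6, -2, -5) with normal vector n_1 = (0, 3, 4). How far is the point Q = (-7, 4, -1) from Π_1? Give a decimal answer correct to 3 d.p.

Π_1: n_1·r = n_1·E gives 3y + 4z = -26.
n·Q − d = (0)·(-7) + (3)·(4) + (4)·(-1) − (-26) = 34; |n| = √25.
Distance = |34| / √25 = 34/√25 ≈ 6.800.

6.800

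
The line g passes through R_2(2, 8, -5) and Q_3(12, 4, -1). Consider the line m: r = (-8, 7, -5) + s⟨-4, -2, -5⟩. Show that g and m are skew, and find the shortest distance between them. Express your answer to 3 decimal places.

A direction vector for g is Q_3 − R_2 = (10, -4, 4).
Common perpendicular direction n = (10, -4, 4) × (-4, -2, -5) = (28, 34, -36).
With w = (-8, 7, -5) − (2, 8, -5) = (-10, -1, 0), w · n = -314.
Since n ≠ 0 the lines are not parallel, and w · n = -314 ≠ 0 so they do not intersect; hence they are skew.
Distance = |w · n| / |n| = |-314| / √3236 ≈ 5.520.

5.520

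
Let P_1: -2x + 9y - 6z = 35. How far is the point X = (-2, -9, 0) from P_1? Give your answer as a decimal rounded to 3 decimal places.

10.182

n·X − d = (-2)·(-2) + (9)·(-9) + (-6)·(0) − 35 = -112; |n| = √121.
Distance = |-112| / √121 = 112/√121 ≈ 10.182.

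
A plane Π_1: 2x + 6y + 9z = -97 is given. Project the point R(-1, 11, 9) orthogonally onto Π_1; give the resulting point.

(-5, -1, -9)

Foot = R − λn with λ = (n·R − d)/|n|² = (145 − (-97))/121 = 2.
Foot = (-1, 11, 9) − 2·(2, 6, 9) = (-5, -1, -9).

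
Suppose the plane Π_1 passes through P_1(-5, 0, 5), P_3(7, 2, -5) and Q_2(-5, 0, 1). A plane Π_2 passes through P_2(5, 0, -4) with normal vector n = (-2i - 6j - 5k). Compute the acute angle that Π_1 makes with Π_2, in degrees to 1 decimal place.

46.1

P_1P_3 = (12, 2, -10), P_1Q_2 = (0, 0, -4); a normal to Π_1 is P_1P_3 × P_1Q_2 = (-8, 48, 0).
Using P_1: Π_1 has equation -8x + 48y = 40.
Π_2: n·r = n·P_2 gives -2x - 6y - 5z = 10.
cos θ = |n₁·n₂| / (|n₁||n₂|) = |-272| / (√2368 · √65).
θ = arccos(0.69330) ≈ 46.1°.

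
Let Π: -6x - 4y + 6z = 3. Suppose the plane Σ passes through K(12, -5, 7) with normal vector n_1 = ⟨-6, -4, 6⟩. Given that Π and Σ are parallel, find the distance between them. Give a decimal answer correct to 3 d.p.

Σ: n_1·r = n_1·K gives -6x - 4y + 6z = -10.
Same normal n = (-6, -4, 6) with |n| = √88; distance = |3 − (-10)| / |n| = 13/√88 ≈ 1.386.

1.386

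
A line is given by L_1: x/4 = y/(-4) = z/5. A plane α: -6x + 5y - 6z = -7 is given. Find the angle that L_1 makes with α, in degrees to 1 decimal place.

84.4

L_1 has direction (4, -4, 5) through (0, 0, 0).
sin θ = |n·v| / (|n||v|) = |-74| / (√97 · √57) = 0.99520.
θ ≈ 84.4°.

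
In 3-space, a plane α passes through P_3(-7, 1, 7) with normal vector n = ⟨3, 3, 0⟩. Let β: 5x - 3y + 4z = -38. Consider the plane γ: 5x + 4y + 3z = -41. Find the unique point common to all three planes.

α: n·r = n·P_3 gives 3x + 3y = -18.
Solving the 3×3 linear system 3x + 3y = -18, 5x - 3y + 4z = -38, 5x + 4y + 3z = -41 (e.g. by elimination or Cramer's rule, determinant = -60) gives (-5, -1, -4).

(-5, -1, -4)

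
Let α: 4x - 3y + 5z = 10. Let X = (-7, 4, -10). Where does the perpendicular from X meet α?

Foot = X − λn with λ = (n·X − d)/|n|² = (-90 − 10)/50 = -2.
Foot = (-7, 4, -10) − (-2)·(4, -3, 5) = (1, -2, 0).

(1, -2, 0)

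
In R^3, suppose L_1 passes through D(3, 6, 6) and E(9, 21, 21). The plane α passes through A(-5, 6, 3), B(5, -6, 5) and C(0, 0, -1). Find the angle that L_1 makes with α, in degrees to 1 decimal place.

A direction vector for L_1 is E − D = (6, 15, 15).
AB = (10, -12, 2), AC = (5, -6, -4); a normal to α is AB × AC = (60, 50, 0).
Using A: α has equation 60x + 50y = 0.
sin θ = |n·v| / (|n||v|) = |1110| / (√6100 · √486) = 0.64467.
θ ≈ 40.1°.

40.1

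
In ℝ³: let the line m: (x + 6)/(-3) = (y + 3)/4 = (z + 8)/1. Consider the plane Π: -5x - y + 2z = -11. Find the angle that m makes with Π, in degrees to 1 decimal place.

m has direction (-3, 4, 1) through (-6, -3, -8).
sin θ = |n·v| / (|n||v|) = |13| / (√30 · √26) = 0.46547.
θ ≈ 27.7°.

27.7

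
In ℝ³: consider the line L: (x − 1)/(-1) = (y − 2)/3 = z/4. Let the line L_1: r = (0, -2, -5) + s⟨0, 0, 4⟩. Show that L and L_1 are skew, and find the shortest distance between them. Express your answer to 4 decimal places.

L has direction (-1, 3, 4) through (1, 2, 0).
Common perpendicular direction n = (-1, 3, 4) × (0, 0, 4) = (12, 4, 0).
With w = (0, -2, -5) − (1, 2, 0) = (-1, -4, -5), w · n = -28.
Since n ≠ 0 the lines are not parallel, and w · n = -28 ≠ 0 so they do not intersect; hence they are skew.
Distance = |w · n| / |n| = |-28| / √160 ≈ 2.2136.

2.2136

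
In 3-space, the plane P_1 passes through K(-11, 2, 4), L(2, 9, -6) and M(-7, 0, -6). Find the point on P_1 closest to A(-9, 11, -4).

(-4, 6, -1)

KL = (13, 7, -10), KM = (4, -2, -10); a normal to P_1 is KL × KM = (-90, 90, -54).
Using K: P_1 has equation -90x + 90y - 54z = 954.
Foot = A − λn with λ = (n·A − d)/|n|² = (2016 − 954)/19116 = 1/18.
Foot = (-9, 11, -4) − (1/18)·(-90, 90, -54) = (-4, 6, -1).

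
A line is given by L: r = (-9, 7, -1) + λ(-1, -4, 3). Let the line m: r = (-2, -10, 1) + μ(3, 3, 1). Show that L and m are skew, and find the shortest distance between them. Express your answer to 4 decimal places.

Common perpendicular direction n = (-1, -4, 3) × (3, 3, 1) = (-13, 10, 9).
With w = (-2, -10, 1) − (-9, 7, -1) = (7, -17, 2), w · n = -243.
Since n ≠ 0 the lines are not parallel, and w · n = -243 ≠ 0 so they do not intersect; hence they are skew.
Distance = |w · n| / |n| = |-243| / √350 ≈ 12.9889.

12.9889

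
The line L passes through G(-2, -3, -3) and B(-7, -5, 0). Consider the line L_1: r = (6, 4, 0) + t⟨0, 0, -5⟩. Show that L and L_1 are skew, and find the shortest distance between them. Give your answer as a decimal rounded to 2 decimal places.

3.53

A direction vector for L is B − G = (-5, -2, 3).
Common perpendicular direction n = (-5, -2, 3) × (0, 0, -5) = (10, -25, 0).
With w = (6, 4, 0) − (-2, -3, -3) = (8, 7, 3), w · n = -95.
Since n ≠ 0 the lines are not parallel, and w · n = -95 ≠ 0 so they do not intersect; hence they are skew.
Distance = |w · n| / |n| = |-95| / √725 ≈ 3.53.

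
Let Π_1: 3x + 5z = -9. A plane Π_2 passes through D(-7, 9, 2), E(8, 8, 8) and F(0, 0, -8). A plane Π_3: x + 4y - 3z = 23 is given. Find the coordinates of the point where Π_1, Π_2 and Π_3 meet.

(-8, 10, 3)

DE = (15, -1, 6), DF = (7, -9, -10); a normal to Π_2 is DE × DF = (64, 192, -128).
Using D: Π_2 has equation 64x + 192y - 128z = 1024.
Solving the 3×3 linear system 3x + 5z = -9, 64x + 192y - 128z = 1024, x + 4y - 3z = 23 (e.g. by elimination or Cramer's rule, determinant = 128) gives (-8, 10, 3).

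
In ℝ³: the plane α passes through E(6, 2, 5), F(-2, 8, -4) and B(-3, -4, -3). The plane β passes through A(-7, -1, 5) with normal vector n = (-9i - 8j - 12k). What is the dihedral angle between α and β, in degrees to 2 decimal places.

79.69

EF = (-8, 6, -9), EB = (-9, -6, -8); a normal to α is EF × EB = (-102, 17, 102).
Using E: α has equation -102x + 17y + 102z = -68.
β: n·r = n·A gives -9x - 8y - 12z = 11.
cos θ = |n₁·n₂| / (|n₁||n₂|) = |-442| / (√21097 · √289).
θ = arccos(0.17900) ≈ 79.69°.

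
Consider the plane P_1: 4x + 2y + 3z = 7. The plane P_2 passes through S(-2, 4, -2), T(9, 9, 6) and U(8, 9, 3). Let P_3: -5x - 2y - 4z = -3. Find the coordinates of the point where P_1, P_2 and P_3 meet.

(3, 8, -7)

ST = (11, 5, 8), SU = (10, 5, 5); a normal to P_2 is ST × SU = (-15, 25, 5).
Using S: P_2 has equation -15x + 25y + 5z = 120.
Solving the 3×3 linear system 4x + 2y + 3z = 7, -15x + 25y + 5z = 120, -5x - 2y - 4z = -3 (e.g. by elimination or Cramer's rule, determinant = -65) gives (3, 8, -7).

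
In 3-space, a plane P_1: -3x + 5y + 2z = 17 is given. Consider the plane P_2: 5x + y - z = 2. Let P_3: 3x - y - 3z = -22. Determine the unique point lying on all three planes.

(2, 1, 9)

Solving the 3×3 linear system -3x + 5y + 2z = 17, 5x + y - z = 2, 3x - y - 3z = -22 (e.g. by elimination or Cramer's rule, determinant = 56) gives (2, 1, 9).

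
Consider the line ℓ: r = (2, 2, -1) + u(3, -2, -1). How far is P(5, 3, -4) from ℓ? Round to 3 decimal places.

3.443

Taking (2, 2, -1) on ℓ with direction v = (3, -2, -1): w = P − (2, 2, -1) = (3, 1, -3), and w × v = (-7, -6, -9).
Distance = |w × v| / |v| = √166 / √14 ≈ 3.443.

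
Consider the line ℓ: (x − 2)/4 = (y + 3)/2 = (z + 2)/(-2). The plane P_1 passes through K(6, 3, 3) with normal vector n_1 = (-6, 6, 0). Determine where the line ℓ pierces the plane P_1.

ℓ has direction (4, 2, -2) through (2, -3, -2).
P_1: n_1·r = n_1·K gives -6x + 6y = -18.
Substitute r = (2, -3, -2) + t(4, 2, -2) into the plane: -30 + (-12)t = -18, so t = -1.
Intersection: (2, -3, -2) + (-1)·(4, 2, -2) = (-2, -5, 0).

(-2, -5, 0)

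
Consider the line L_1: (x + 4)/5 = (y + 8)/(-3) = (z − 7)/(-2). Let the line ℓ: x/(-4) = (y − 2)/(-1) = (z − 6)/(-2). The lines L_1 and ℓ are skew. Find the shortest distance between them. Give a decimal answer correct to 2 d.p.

8.49

L_1 has direction (5, -3, -2) through (-4, -8, 7).
ℓ has direction (-4, -1, -2) through (0, 2, 6).
Common perpendicular direction n = (5, -3, -2) × (-4, -1, -2) = (4, 18, -17).
With w = (0, 2, 6) − (-4, -8, 7) = (4, 10, -1), w · n = 213.
Distance = |w · n| / |n| = |213| / √629 ≈ 8.49.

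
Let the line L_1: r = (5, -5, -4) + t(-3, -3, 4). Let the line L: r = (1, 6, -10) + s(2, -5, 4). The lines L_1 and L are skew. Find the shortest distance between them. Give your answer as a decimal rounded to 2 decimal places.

2.06

Common perpendicular direction n = (-3, -3, 4) × (2, -5, 4) = (8, 20, 21).
With w = (1, 6, -10) − (5, -5, -4) = (-4, 11, -6), w · n = 62.
Distance = |w · n| / |n| = |62| / √905 ≈ 2.06.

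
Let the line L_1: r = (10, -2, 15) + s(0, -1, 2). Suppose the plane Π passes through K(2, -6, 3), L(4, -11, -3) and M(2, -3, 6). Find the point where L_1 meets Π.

KL = (2, -5, -6), KM = (0, 3, 3); a normal to Π is KL × KM = (3, -6, 6).
Using K: Π has equation 3x - 6y + 6z = 60.
Substitute r = (10, -2, 15) + t(0, -1, 2) into the plane: 132 + 18t = 60, so t = -4.
Intersection: (10, -2, 15) + (-4)·(0, -1, 2) = (10, 2, 7).

(10, 2, 7)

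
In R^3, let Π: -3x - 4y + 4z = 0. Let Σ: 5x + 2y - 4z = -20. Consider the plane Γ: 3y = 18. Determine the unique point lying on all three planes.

(-4, 6, 3)

Solving the 3×3 linear system -3x - 4y + 4z = 0, 5x + 2y - 4z = -20, 3y = 18 (e.g. by elimination or Cramer's rule, determinant = 24) gives (-4, 6, 3).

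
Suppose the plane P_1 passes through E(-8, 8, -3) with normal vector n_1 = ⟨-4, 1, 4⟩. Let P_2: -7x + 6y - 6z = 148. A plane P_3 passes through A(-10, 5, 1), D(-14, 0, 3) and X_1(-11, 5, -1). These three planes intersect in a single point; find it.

(-10, 8, -5)

P_1: n_1·r = n_1·E gives -4x + y + 4z = 28.
AD = (-4, -5, 2), AX_1 = (-1, 0, -2); a normal to P_3 is AD × AX_1 = (10, -10, -5).
Using A: P_3 has equation 10x - 10y - 5z = -155.
Solving the 3×3 linear system -4x + y + 4z = 28, -7x + 6y - 6z = 148, 10x - 10y - 5z = -155 (e.g. by elimination or Cramer's rule, determinant = 305) gives (-10, 8, -5).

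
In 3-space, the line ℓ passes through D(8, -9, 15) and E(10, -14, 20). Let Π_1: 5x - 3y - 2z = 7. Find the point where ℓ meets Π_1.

A direction vector for ℓ is E − D = (2, -5, 5).
Substitute r = (8, -9, 15) + t(2, -5, 5) into the plane: 37 + 15t = 7, so t = -2.
Intersection: (8, -9, 15) + (-2)·(2, -5, 5) = (4, 1, 5).

(4, 1, 5)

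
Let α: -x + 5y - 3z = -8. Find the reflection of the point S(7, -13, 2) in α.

λ = (n·S − d)/|n|² = (-78 − (-8))/35 = -2.
Reflection = S − 2λn = (7, -13, 2) − (-4)·(-1, 5, -3) = (3, 7, -10).

(3, 7, -10)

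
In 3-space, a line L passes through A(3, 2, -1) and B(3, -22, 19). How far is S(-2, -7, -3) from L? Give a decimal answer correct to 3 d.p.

A direction vector for L is B − A = (0, -24, 20).
Taking (3, 2, -1) on L with direction v = (0, -24, 20): w = S − (3, 2, -1) = (-5, -9, -2), and w × v = (-228, 100, 120).
Distance = |w × v| / |v| = √76384 / √976 ≈ 8.847.

8.847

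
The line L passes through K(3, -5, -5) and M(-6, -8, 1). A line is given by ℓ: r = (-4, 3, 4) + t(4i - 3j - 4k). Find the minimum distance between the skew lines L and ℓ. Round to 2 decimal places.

0.89

A direction vector for L is M − K = (-9, -3, 6).
Common perpendicular direction n = (-9, -3, 6) × (4, -3, -4) = (30, -12, 39).
With w = (-4, 3, 4) − (3, -5, -5) = (-7, 8, 9), w · n = 45.
Distance = |w · n| / |n| = |45| / √2565 ≈ 0.89.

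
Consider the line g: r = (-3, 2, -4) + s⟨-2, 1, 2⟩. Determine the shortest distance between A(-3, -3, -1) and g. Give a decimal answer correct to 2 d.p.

5.82

Taking (-3, 2, -4) on g with direction v = (-2, 1, 2): w = A − (-3, 2, -4) = (0, -5, 3), and w × v = (-13, -6, -10).
Distance = |w × v| / |v| = √305 / √9 ≈ 5.82.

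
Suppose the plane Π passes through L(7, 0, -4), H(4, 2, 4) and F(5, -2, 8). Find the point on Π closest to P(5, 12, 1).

LH = (-3, 2, 8), LF = (-2, -2, 12); a normal to Π is LH × LF = (40, 20, 10).
Using L: Π has equation 40x + 20y + 10z = 240.
Foot = P − λn with λ = (n·P − d)/|n|² = (450 − 240)/2100 = 1/10.
Foot = (5, 12, 1) − (1/10)·(40, 20, 10) = (1, 10, 0).

(1, 10, 0)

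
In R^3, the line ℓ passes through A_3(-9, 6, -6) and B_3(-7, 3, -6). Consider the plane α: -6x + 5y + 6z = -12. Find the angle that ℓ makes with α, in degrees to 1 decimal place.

A direction vector for ℓ is B_3 − A_3 = (2, -3, 0).
sin θ = |n·v| / (|n||v|) = |-27| / (√97 · √13) = 0.76034.
θ ≈ 49.5°.

49.5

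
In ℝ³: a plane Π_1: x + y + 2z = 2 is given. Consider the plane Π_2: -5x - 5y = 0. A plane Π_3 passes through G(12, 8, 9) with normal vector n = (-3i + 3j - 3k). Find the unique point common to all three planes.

Π_3: n·r = n·G gives -3x + 3y - 3z = -39.
Solving the 3×3 linear system x + y + 2z = 2, -5x - 5y = 0, -3x + 3y - 3z = -39 (e.g. by elimination or Cramer's rule, determinant = -60) gives (6, -6, 1).

(6, -6, 1)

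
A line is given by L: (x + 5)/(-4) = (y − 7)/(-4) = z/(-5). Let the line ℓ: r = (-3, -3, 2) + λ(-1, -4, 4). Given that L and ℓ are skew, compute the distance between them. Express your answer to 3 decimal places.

5.949

L has direction (-4, -4, -5) through (-5, 7, 0).
Common perpendicular direction n = (-4, -4, -5) × (-1, -4, 4) = (-36, 21, 12).
With w = (-3, -3, 2) − (-5, 7, 0) = (2, -10, 2), w · n = -258.
Distance = |w · n| / |n| = |-258| / √1881 ≈ 5.949.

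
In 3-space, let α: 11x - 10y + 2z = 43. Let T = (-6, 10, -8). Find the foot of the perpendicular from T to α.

Foot = T − λn with λ = (n·T − d)/|n|² = (-182 − 43)/225 = -1.
Foot = (-6, 10, -8) − (-1)·(11, -10, 2) = (5, 0, -6).

(5, 0, -6)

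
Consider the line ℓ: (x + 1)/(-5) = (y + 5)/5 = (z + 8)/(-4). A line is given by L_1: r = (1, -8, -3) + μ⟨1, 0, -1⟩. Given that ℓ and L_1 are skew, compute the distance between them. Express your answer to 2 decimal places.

ℓ has direction (-5, 5, -4) through (-1, -5, -8).
Common perpendicular direction n = (-5, 5, -4) × (1, 0, -1) = (-5, -9, -5).
With w = (1, -8, -3) − (-1, -5, -8) = (2, -3, 5), w · n = -8.
Distance = |w · n| / |n| = |-8| / √131 ≈ 0.70.

0.70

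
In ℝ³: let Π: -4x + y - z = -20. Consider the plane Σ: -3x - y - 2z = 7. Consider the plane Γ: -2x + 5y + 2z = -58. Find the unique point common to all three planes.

Solving the 3×3 linear system -4x + y - z = -20, -3x - y - 2z = 7, -2x + 5y + 2z = -58 (e.g. by elimination or Cramer's rule, determinant = -5) gives (7, -4, -12).

(7, -4, -12)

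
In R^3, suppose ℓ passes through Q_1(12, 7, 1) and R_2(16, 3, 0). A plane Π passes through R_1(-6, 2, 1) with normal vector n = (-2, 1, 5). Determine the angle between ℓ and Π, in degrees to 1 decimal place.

A direction vector for ℓ is R_2 − Q_1 = (4, -4, -1).
Π: n·r = n·R_1 gives -2x + y + 5z = 19.
sin θ = |n·v| / (|n||v|) = |-17| / (√30 · √33) = 0.54030.
θ ≈ 32.7°.

32.7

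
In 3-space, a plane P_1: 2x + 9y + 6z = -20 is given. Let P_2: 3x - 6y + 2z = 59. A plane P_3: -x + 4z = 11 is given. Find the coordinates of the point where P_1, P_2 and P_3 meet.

(5, -6, 4)

Solving the 3×3 linear system 2x + 9y + 6z = -20, 3x - 6y + 2z = 59, -x + 4z = 11 (e.g. by elimination or Cramer's rule, determinant = -210) gives (5, -6, 4).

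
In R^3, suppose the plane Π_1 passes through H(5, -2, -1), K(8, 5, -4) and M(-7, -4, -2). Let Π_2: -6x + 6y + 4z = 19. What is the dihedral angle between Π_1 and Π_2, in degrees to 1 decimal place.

HK = (3, 7, -3), HM = (-12, -2, -1); a normal to Π_1 is HK × HM = (-13, 39, 78).
Using H: Π_1 has equation -13x + 39y + 78z = -221.
cos θ = |n₁·n₂| / (|n₁||n₂|) = |624| / (√7774 · √88).
θ = arccos(0.75443) ≈ 41.0°.

41.0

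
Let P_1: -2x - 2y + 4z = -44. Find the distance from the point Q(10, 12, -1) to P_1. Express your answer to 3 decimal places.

n·Q − d = (-2)·(10) + (-2)·(12) + (4)·(-1) − (-44) = -4; |n| = √24.
Distance = |-4| / √24 = 4/√24 ≈ 0.816.

0.816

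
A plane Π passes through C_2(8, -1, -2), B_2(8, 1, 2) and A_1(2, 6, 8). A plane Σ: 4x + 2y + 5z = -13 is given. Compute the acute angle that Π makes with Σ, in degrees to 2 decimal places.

83.89

C_2B_2 = (0, 2, 4), C_2A_1 = (-6, 7, 10); a normal to Π is C_2B_2 × C_2A_1 = (-8, -24, 12).
Using C_2: Π has equation -8x - 24y + 12z = -64.
cos θ = |n₁·n₂| / (|n₁||n₂|) = |-20| / (√784 · √45).
θ = arccos(0.10648) ≈ 83.89°.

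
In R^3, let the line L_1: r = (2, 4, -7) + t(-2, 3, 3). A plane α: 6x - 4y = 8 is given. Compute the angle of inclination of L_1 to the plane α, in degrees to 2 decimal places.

sin θ = |n·v| / (|n||v|) = |-24| / (√52 · √22) = 0.70957.
θ ≈ 45.20°.

45.20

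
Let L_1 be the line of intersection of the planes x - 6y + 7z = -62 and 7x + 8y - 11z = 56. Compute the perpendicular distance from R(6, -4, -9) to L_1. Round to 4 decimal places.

11.3670

Direction of L_1: (1, -6, 7) × (7, 8, -11) = (10, 60, 50).
A point on L_1: solving the two plane equations with x = -5 gives (-5, -1, -9).
Taking (-5, -1, -9) on L_1 with direction v = (10, 60, 50): w = R − (-5, -1, -9) = (11, -3, 0), and w × v = (-150, -550, 690).
Distance = |w × v| / |v| = √801100 / √6200 ≈ 11.3670.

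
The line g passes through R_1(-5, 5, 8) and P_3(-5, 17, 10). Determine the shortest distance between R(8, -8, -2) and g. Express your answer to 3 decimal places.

15.123

A direction vector for g is P_3 − R_1 = (0, 12, 2).
Taking (-5, 5, 8) on g with direction v = (0, 12, 2): w = R − (-5, 5, 8) = (13, -13, -10), and w × v = (94, -26, 156).
Distance = |w × v| / |v| = √33848 / √148 ≈ 15.123.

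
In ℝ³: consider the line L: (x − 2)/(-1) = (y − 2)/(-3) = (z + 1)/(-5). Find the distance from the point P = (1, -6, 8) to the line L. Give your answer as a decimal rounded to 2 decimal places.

11.60

L has direction (-1, -3, -5) through (2, 2, -1).
Taking (2, 2, -1) on L with direction v = (-1, -3, -5): w = P − (2, 2, -1) = (-1, -8, 9), and w × v = (67, -14, -5).
Distance = |w × v| / |v| = √4710 / √35 ≈ 11.60.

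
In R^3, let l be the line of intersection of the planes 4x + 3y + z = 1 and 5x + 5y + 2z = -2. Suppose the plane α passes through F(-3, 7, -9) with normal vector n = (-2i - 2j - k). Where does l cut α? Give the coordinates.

Direction of l: (4, 3, 1) × (5, 5, 2) = (1, -3, 5).
A point on l: solving the two plane equations with x = 4 gives (4, -8, 9).
α: n·r = n·F gives -2x - 2y - z = 1.
Substitute r = (4, -8, 9) + t(1, -3, 5) into the plane: -1 + (-1)t = 1, so t = -2.
Intersection: (4, -8, 9) + (-2)·(1, -3, 5) = (2, -2, -1).

(2, -2, -1)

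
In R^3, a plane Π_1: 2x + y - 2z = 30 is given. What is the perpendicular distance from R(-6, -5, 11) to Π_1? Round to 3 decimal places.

23.000

n·R − d = (2)·(-6) + (1)·(-5) + (-2)·(11) − 30 = -69; |n| = √9.
Distance = |-69| / √9 = 69/√9 ≈ 23.000.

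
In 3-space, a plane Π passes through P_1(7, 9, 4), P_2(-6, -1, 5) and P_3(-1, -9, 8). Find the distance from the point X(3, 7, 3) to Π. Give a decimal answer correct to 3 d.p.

P_1P_2 = (-13, -10, 1), P_1P_3 = (-8, -18, 4); a normal to Π is P_1P_2 × P_1P_3 = (-22, 44, 154).
Using P_1: Π has equation -22x + 44y + 154z = 858.
n·X − d = (-22)·(3) + (44)·(7) + (154)·(3) − 858 = -154; |n| = √26136.
Distance = |-154| / √26136 = 154/√26136 ≈ 0.953.

0.953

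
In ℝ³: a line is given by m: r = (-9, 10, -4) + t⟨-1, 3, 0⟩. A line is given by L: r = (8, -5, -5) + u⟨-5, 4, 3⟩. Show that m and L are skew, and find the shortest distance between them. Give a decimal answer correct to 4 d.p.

6.6778

Common perpendicular direction n = (-1, 3, 0) × (-5, 4, 3) = (9, 3, 11).
With w = (8, -5, -5) − (-9, 10, -4) = (17, -15, -1), w · n = 97.
Since n ≠ 0 the lines are not parallel, and w · n = 97 ≠ 0 so they do not intersect; hence they are skew.
Distance = |w · n| / |n| = |97| / √211 ≈ 6.6778.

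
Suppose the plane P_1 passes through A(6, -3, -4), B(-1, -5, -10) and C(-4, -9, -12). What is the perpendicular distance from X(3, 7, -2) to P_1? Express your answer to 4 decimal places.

4.8000

AB = (-7, -2, -6), AC = (-10, -6, -8); a normal to P_1 is AB × AC = (-20, 4, 22).
Using A: P_1 has equation -20x + 4y + 22z = -220.
n·X − d = (-20)·(3) + (4)·(7) + (22)·(-2) − (-220) = 144; |n| = √900.
Distance = |144| / √900 = 144/√900 ≈ 4.8000.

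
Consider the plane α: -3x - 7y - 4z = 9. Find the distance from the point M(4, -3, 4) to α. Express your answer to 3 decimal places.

n·M − d = (-3)·(4) + (-7)·(-3) + (-4)·(4) − 9 = -16; |n| = √74.
Distance = |-16| / √74 = 16/√74 ≈ 1.860.

1.860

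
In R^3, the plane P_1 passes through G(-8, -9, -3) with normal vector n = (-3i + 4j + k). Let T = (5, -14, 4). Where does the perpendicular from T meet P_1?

(-1, -6, 6)

P_1: n·r = n·G gives -3x + 4y + z = -15.
Foot = T − λn with λ = (n·T − d)/|n|² = (-67 − (-15))/26 = -2.
Foot = (5, -14, 4) − (-2)·(-3, 4, 1) = (-1, -6, 6).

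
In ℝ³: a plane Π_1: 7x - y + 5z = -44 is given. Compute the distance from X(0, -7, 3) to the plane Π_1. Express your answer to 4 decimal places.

7.6210

n·X − d = (7)·(0) + (-1)·(-7) + (5)·(3) − (-44) = 66; |n| = √75.
Distance = |66| / √75 = 66/√75 ≈ 7.6210.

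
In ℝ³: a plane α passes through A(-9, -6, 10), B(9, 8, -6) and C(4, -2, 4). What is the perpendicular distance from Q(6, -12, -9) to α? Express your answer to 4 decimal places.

15.9333

AB = (18, 14, -16), AC = (13, 4, -6); a normal to α is AB × AC = (-20, -100, -110).
Using A: α has equation -20x - 100y - 110z = -320.
n·Q − d = (-20)·(6) + (-100)·(-12) + (-110)·(-9) − (-320) = 2390; |n| = √22500.
Distance = |2390| / √22500 = 2390/√22500 ≈ 15.9333.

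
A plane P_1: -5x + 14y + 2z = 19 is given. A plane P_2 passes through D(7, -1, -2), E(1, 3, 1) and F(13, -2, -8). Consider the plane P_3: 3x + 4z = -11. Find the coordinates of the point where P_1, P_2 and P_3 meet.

(7, 5, -8)

DE = (-6, 4, 3), DF = (6, -1, -6); a normal to P_2 is DE × DF = (-21, -18, -18).
Using D: P_2 has equation -21x - 18y - 18z = -93.
Solving the 3×3 linear system -5x + 14y + 2z = 19, -21x - 18y - 18z = -93, 3x + 4z = -11 (e.g. by elimination or Cramer's rule, determinant = 888) gives (7, 5, -8).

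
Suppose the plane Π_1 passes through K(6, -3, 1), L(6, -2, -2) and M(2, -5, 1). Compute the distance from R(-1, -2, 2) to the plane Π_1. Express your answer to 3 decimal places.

KL = (0, 1, -3), KM = (-4, -2, 0); a normal to Π_1 is KL × KM = (-6, 12, 4).
Using K: Π_1 has equation -6x + 12y + 4z = -68.
n·R − d = (-6)·(-1) + (12)·(-2) + (4)·(2) − (-68) = 58; |n| = √196.
Distance = |58| / √196 = 58/√196 ≈ 4.143.

4.143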